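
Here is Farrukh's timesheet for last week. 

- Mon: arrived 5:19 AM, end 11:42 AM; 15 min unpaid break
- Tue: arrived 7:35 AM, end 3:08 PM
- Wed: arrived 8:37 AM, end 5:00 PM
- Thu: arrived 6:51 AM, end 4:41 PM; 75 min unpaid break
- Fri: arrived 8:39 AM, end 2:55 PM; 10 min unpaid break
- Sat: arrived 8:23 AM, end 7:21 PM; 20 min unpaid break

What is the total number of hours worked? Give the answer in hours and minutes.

47 h 23 min

Mon: 5:19 AM–11:42 AM = 6 h 23 min; less 15 min break → 6 h 8 min
Tue: 7:35 AM–3:08 PM = 7 h 33 min
Wed: 8:37 AM–5:00 PM = 8 h 23 min
Thu: 6:51 AM–4:41 PM = 9 h 50 min; less 75 min break → 8 h 35 min
Fri: 8:39 AM–2:55 PM = 6 h 16 min; less 10 min break → 6 h 6 min
Sat: 8:23 AM–7:21 PM = 10 h 58 min; less 20 min break → 10 h 38 min
Total: 6 h 8 min + 7 h 33 min + 8 h 23 min + 8 h 35 min + 6 h 6 min + 10 h 38 min = 47 h 23 min.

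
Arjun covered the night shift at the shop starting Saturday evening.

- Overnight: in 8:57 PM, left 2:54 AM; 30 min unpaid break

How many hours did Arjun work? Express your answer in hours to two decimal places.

5.45 hours

Overnight: 8:57 PM → midnight = 3 h 3 min; midnight → 2:54 AM = 2 h 54 min; span 5 h 57 min; less 30 min break → 5 h 27 min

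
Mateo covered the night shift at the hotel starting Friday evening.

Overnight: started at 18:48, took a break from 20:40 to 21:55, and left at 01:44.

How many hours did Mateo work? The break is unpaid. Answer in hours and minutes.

Overnight: 18:48 → midnight = 5 h 12 min; midnight → 01:44 = 1 h 44 min; span 6 h 56 min; less 75 min break → 5 h 41 min

5 h 41 min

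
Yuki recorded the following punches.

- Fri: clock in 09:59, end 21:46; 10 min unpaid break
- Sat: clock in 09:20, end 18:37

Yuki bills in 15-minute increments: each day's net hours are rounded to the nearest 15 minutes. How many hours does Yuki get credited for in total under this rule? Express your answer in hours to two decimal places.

Fri: 09:59–21:46 = 11 h 47 min − 10 min = 11 h 37 min → rounds to 11 h 30 min
Sat: 09:20–18:37 = 9 h 17 min → rounds to 9 h 15 min
Total credited: 20 h 45 min.

20.75 hours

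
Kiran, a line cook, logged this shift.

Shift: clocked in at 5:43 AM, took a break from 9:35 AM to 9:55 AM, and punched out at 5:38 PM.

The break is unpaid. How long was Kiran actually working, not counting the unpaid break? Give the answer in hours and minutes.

Shift: 5:43 AM–5:38 PM = 11 h 55 min; less 20 min break → 11 h 35 min

11 h 35 min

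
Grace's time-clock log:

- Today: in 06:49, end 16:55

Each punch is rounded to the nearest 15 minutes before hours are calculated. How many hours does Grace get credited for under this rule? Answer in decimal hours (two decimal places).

10.25 hours

Today: in 06:49→06:45, out 16:55→17:00; 10 h 15 min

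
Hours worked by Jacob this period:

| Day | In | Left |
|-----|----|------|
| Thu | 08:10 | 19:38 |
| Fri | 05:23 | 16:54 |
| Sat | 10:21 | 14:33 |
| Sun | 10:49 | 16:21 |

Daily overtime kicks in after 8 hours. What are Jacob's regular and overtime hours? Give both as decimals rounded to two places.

Thu: 08:10–19:38 = 11 h 28 min
Fri: 05:23–16:54 = 11 h 31 min
Sat: 10:21–14:33 = 4 h 12 min
Sun: 10:49–16:21 = 5 h 32 min
Thu reg 8 h 0 min / OT 3 h 28 min; Fri reg 8 h 0 min / OT 3 h 31 min; Sat reg 4 h 12 min / OT 0 h 0 min; Sun reg 5 h 32 min / OT 0 h 0 min.
Totals: regular 25 h 44 min, overtime 6 h 59 min.

Regular 25.73 hours, overtime 6.98 hours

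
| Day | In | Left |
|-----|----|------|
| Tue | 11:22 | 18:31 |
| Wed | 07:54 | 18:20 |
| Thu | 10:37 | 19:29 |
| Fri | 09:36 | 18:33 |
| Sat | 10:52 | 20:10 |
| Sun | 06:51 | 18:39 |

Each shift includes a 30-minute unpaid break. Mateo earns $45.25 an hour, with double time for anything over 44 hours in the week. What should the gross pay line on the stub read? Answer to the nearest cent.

$2850.75

Tue: 11:22–18:31 = 7 h 9 min; less 30 min break → 6 h 39 min
Wed: 07:54–18:20 = 10 h 26 min; less 30 min break → 9 h 56 min
Thu: 10:37–19:29 = 8 h 52 min; less 30 min break → 8 h 22 min
Fri: 09:36–18:33 = 8 h 57 min; less 30 min break → 8 h 27 min
Sat: 10:52–20:10 = 9 h 18 min; less 30 min break → 8 h 48 min
Sun: 06:51–18:39 = 11 h 48 min; less 30 min break → 11 h 18 min
Total worked: 53 h 30 min = 3210 min.
Regular 44 h 0 min = 2640 min at $45.25/h; overtime 9 h 30 min = 570 min at $90.50/h.
Pay = (2640 × $45.25 + 570 × $90.50) ÷ 60 = $2850.75.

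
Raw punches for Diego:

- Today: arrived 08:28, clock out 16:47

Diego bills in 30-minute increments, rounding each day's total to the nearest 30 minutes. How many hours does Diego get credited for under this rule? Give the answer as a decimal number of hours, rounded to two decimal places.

Today: 08:28–16:47 = 8 h 19 min → rounds to 8 h 30 min

8.50 hours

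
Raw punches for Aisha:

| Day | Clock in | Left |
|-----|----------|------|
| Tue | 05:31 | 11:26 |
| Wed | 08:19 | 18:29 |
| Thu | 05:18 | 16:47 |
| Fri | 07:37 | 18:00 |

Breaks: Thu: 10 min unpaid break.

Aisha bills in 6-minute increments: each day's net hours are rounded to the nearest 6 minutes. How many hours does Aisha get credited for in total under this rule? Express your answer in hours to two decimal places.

Tue: 05:31–11:26 = 5 h 55 min → rounds to 5 h 54 min
Wed: 08:19–18:29 = 10 h 10 min → rounds to 10 h 12 min
Thu: 05:18–16:47 = 11 h 29 min − 10 min = 11 h 19 min → rounds to 11 h 18 min
Fri: 07:37–18:00 = 10 h 23 min → rounds to 10 h 24 min
Total credited: 37 h 48 min.

37.80 hours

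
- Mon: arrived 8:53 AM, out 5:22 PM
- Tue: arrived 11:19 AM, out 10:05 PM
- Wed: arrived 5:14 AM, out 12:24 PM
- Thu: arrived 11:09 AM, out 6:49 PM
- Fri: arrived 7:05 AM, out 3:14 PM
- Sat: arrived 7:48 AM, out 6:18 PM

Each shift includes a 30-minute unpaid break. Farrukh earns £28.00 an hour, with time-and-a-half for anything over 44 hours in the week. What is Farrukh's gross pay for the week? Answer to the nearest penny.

£1472.80

Mon: 8:53 AM–5:22 PM = 8 h 29 min; less 30 min break → 7 h 59 min
Tue: 11:19 AM–10:05 PM = 10 h 46 min; less 30 min break → 10 h 16 min
Wed: 5:14 AM–12:24 PM = 7 h 10 min; less 30 min break → 6 h 40 min
Thu: 11:09 AM–6:49 PM = 7 h 40 min; less 30 min break → 7 h 10 min
Fri: 7:05 AM–3:14 PM = 8 h 9 min; less 30 min break → 7 h 39 min
Sat: 7:48 AM–6:18 PM = 10 h 30 min; less 30 min break → 10 h 0 min
Total worked: 49 h 44 min = 2984 min.
Regular 44 h 0 min = 2640 min at £28.00/h; overtime 5 h 44 min = 344 min at £42.00/h.
Pay = (2640 × £28.00 + 344 × £42.00) ÷ 60 = £1472.80.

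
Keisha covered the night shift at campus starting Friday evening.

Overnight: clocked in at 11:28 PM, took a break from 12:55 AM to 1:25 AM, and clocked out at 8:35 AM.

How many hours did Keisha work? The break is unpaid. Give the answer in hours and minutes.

Overnight: 11:28 PM → midnight = 0 h 32 min; midnight → 8:35 AM = 8 h 35 min; span 9 h 7 min; less 30 min break → 8 h 37 min

8 h 37 min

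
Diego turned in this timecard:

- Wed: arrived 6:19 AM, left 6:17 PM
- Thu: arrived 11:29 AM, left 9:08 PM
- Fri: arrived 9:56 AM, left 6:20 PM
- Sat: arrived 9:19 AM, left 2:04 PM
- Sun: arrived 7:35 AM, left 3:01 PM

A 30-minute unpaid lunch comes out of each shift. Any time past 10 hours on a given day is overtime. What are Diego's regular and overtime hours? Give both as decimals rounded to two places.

Regular 38.23 hours, overtime 1.47 hours

Wed: 6:19 AM–6:17 PM = 11 h 58 min; less 30 min break → 11 h 28 min
Thu: 11:29 AM–9:08 PM = 9 h 39 min; less 30 min break → 9 h 9 min
Fri: 9:56 AM–6:20 PM = 8 h 24 min; less 30 min break → 7 h 54 min
Sat: 9:19 AM–2:04 PM = 4 h 45 min; less 30 min break → 4 h 15 min
Sun: 7:35 AM–3:01 PM = 7 h 26 min; less 30 min break → 6 h 56 min
Wed reg 10 h 0 min / OT 1 h 28 min; Thu reg 9 h 9 min / OT 0 h 0 min; Fri reg 7 h 54 min / OT 0 h 0 min; Sat reg 4 h 15 min / OT 0 h 0 min; Sun reg 6 h 56 min / OT 0 h 0 min.
Totals: regular 38 h 14 min, overtime 1 h 28 min.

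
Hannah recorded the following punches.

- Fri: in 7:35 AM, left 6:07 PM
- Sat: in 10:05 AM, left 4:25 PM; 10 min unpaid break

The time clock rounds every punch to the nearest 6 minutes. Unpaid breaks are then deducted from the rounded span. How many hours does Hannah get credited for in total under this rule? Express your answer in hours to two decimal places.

16.63 hours

Fri: in 7:35 AM→7:36 AM, out 6:07 PM→6:06 PM; 10 h 30 min
Sat: in 10:05 AM→10:06 AM, out 4:25 PM→4:24 PM; 6 h 18 min − 10 min = 6 h 8 min
Total credited: 16 h 38 min.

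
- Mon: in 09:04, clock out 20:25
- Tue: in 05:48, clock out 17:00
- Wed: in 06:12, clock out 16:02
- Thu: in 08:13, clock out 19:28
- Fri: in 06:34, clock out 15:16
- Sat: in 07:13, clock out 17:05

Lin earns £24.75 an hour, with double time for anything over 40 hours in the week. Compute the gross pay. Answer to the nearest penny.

£2088.90

Mon: 09:04–20:25 = 11 h 21 min
Tue: 05:48–17:00 = 11 h 12 min
Wed: 06:12–16:02 = 9 h 50 min
Thu: 08:13–19:28 = 11 h 15 min
Fri: 06:34–15:16 = 8 h 42 min
Sat: 07:13–17:05 = 9 h 52 min
Total worked: 62 h 12 min = 3732 min.
Regular 40 h 0 min = 2400 min at £24.75/h; overtime 22 h 12 min = 1332 min at £49.50/h.
Pay = (2400 × £24.75 + 1332 × £49.50) ÷ 60 = £2088.90.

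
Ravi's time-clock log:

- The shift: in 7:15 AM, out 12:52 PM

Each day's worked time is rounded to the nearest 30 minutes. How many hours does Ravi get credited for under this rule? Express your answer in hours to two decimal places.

5.50 hours

The shift: 7:15 AM–12:52 PM = 5 h 37 min → rounds to 5 h 30 min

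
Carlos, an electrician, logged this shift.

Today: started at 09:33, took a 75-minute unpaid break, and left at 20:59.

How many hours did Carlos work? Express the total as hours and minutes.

10 h 11 min

Today: 09:33–20:59 = 11 h 26 min; less 75 min break → 10 h 11 min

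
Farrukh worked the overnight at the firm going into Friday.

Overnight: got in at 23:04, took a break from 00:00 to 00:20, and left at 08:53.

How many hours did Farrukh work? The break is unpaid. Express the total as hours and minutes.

Overnight: 23:04 → midnight = 0 h 56 min; midnight → 08:53 = 8 h 53 min; span 9 h 49 min; less 20 min break → 9 h 29 min

9 h 29 min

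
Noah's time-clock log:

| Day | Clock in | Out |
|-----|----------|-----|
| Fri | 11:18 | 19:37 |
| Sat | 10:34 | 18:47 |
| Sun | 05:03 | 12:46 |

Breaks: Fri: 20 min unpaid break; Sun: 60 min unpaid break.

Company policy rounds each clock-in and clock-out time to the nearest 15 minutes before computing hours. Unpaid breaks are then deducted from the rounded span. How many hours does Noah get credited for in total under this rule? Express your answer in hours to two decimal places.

22.92 hours

Fri: in 11:18→11:15, out 19:37→19:30; 8 h 15 min − 20 min = 7 h 55 min
Sat: in 10:34→10:30, out 18:47→18:45; 8 h 15 min
Sun: in 05:03→05:00, out 12:46→12:45; 7 h 45 min − 60 min = 6 h 45 min
Total credited: 22 h 55 min.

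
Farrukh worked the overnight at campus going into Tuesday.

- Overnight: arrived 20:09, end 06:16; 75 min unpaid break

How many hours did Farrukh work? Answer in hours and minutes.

Overnight: 20:09 → midnight = 3 h 51 min; midnight → 06:16 = 6 h 16 min; span 10 h 7 min; less 75 min break → 8 h 52 min

8 h 52 min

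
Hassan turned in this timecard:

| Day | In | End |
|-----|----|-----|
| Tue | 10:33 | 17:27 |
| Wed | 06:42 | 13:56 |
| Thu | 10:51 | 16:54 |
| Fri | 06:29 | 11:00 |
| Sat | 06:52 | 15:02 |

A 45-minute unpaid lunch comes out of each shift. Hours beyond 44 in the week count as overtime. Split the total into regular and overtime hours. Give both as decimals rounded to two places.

Tue: 10:33–17:27 = 6 h 54 min; less 45 min break → 6 h 9 min
Wed: 06:42–13:56 = 7 h 14 min; less 45 min break → 6 h 29 min
Thu: 10:51–16:54 = 6 h 3 min; less 45 min break → 5 h 18 min
Fri: 06:29–11:00 = 4 h 31 min; less 45 min break → 3 h 46 min
Sat: 06:52–15:02 = 8 h 10 min; less 45 min break → 7 h 25 min
Total worked: 29 h 7 min = 29.12 h.
Threshold 44 h → overtime 0 h 0 min, regular 29 h 7 min.

Regular 29.12 hours, overtime 0.00 hours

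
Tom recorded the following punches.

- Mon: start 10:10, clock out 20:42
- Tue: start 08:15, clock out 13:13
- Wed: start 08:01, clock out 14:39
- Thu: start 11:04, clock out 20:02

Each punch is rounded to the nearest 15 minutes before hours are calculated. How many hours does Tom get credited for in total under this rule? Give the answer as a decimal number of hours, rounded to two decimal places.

Mon: in 10:10→10:15, out 20:42→20:45; 10 h 30 min
Tue: in 08:15→08:15, out 13:13→13:15; 5 h 0 min
Wed: in 08:01→08:00, out 14:39→14:45; 6 h 45 min
Thu: in 11:04→11:00, out 20:02→20:00; 9 h 0 min
Total credited: 31 h 15 min.

31.25 hours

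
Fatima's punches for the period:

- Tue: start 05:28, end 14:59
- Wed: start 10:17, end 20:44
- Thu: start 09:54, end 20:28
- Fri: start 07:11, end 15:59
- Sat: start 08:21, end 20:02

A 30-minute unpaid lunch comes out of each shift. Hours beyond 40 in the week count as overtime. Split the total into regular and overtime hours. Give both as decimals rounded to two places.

Regular 40.00 hours, overtime 8.52 hours

Tue: 05:28–14:59 = 9 h 31 min; less 30 min break → 9 h 1 min
Wed: 10:17–20:44 = 10 h 27 min; less 30 min break → 9 h 57 min
Thu: 09:54–20:28 = 10 h 34 min; less 30 min break → 10 h 4 min
Fri: 07:11–15:59 = 8 h 48 min; less 30 min break → 8 h 18 min
Sat: 08:21–20:02 = 11 h 41 min; less 30 min break → 11 h 11 min
Total worked: 48 h 31 min = 48.52 h.
Threshold 40 h → overtime 8 h 31 min, regular 40 h 0 min.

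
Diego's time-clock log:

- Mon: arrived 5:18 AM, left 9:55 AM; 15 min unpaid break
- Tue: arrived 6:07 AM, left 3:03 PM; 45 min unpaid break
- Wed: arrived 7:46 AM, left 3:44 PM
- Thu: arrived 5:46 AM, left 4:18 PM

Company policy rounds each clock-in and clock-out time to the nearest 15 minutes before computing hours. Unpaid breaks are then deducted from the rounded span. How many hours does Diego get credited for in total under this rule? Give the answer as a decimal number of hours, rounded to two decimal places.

Mon: in 5:18 AM→5:15 AM, out 9:55 AM→10:00 AM; 4 h 45 min − 15 min = 4 h 30 min
Tue: in 6:07 AM→6:00 AM, out 3:03 PM→3:00 PM; 9 h 0 min − 45 min = 8 h 15 min
Wed: in 7:46 AM→7:45 AM, out 3:44 PM→3:45 PM; 8 h 0 min
Thu: in 5:46 AM→5:45 AM, out 4:18 PM→4:15 PM; 10 h 30 min
Total credited: 31 h 15 min.

31.25 hours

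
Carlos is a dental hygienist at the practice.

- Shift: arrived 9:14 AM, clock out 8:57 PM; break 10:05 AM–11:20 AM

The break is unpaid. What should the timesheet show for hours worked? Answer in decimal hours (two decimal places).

Shift: 9:14 AM–8:57 PM = 11 h 43 min; less 75 min break → 10 h 28 min

10.47 hours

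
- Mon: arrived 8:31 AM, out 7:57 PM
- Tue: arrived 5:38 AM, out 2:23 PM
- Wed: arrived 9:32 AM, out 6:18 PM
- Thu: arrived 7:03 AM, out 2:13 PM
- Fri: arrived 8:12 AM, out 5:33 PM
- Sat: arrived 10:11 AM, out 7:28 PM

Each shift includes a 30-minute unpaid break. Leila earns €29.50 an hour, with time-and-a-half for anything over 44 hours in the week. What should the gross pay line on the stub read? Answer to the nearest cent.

€1640.94

Mon: 8:31 AM–7:57 PM = 11 h 26 min; less 30 min break → 10 h 56 min
Tue: 5:38 AM–2:23 PM = 8 h 45 min; less 30 min break → 8 h 15 min
Wed: 9:32 AM–6:18 PM = 8 h 46 min; less 30 min break → 8 h 16 min
Thu: 7:03 AM–2:13 PM = 7 h 10 min; less 30 min break → 6 h 40 min
Fri: 8:12 AM–5:33 PM = 9 h 21 min; less 30 min break → 8 h 51 min
Sat: 10:11 AM–7:28 PM = 9 h 17 min; less 30 min break → 8 h 47 min
Total worked: 51 h 45 min = 3105 min.
Regular 44 h 0 min = 2640 min at €29.50/h; overtime 7 h 45 min = 465 min at €44.25/h.
Pay = (2640 × €29.50 + 465 × €44.25) ÷ 60 = €1640.94.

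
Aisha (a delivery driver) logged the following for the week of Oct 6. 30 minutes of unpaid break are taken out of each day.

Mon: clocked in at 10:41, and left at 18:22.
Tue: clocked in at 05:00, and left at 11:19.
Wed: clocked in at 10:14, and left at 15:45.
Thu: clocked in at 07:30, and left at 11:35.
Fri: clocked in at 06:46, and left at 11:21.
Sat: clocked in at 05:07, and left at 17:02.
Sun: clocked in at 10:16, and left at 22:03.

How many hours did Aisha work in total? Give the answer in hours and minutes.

Mon: 10:41–18:22 = 7 h 41 min; less 30 min break → 7 h 11 min
Tue: 05:00–11:19 = 6 h 19 min; less 30 min break → 5 h 49 min
Wed: 10:14–15:45 = 5 h 31 min; less 30 min break → 5 h 1 min
Thu: 07:30–11:35 = 4 h 5 min; less 30 min break → 3 h 35 min
Fri: 06:46–11:21 = 4 h 35 min; less 30 min break → 4 h 5 min
Sat: 05:07–17:02 = 11 h 55 min; less 30 min break → 11 h 25 min
Sun: 10:16–22:03 = 11 h 47 min; less 30 min break → 11 h 17 min
Total: 7 h 11 min + 5 h 49 min + 5 h 1 min + 3 h 35 min + 4 h 5 min + 11 h 25 min + 11 h 17 min = 48 h 23 min.

48 h 23 min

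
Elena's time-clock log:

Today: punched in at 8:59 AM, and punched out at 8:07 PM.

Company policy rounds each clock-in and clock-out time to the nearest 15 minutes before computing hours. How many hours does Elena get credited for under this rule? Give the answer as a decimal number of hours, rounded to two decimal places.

Today: in 8:59 AM→9:00 AM, out 8:07 PM→8:00 PM; 11 h 0 min

11.00 hours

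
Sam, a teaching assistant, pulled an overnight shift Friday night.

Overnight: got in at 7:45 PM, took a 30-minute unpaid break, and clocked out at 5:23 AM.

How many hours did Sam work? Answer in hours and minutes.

9 h 8 min

Overnight: 7:45 PM → midnight = 4 h 15 min; midnight → 5:23 AM = 5 h 23 min; span 9 h 38 min; less 30 min break → 9 h 8 min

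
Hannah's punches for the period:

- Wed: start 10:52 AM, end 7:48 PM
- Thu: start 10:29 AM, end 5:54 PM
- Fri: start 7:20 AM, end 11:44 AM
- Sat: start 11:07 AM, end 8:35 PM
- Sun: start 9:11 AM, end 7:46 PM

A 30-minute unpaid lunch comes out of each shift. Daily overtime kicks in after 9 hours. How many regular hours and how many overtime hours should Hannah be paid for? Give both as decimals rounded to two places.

Wed: 10:52 AM–7:48 PM = 8 h 56 min; less 30 min break → 8 h 26 min
Thu: 10:29 AM–5:54 PM = 7 h 25 min; less 30 min break → 6 h 55 min
Fri: 7:20 AM–11:44 AM = 4 h 24 min; less 30 min break → 3 h 54 min
Sat: 11:07 AM–8:35 PM = 9 h 28 min; less 30 min break → 8 h 58 min
Sun: 9:11 AM–7:46 PM = 10 h 35 min; less 30 min break → 10 h 5 min
Wed reg 8 h 26 min / OT 0 h 0 min; Thu reg 6 h 55 min / OT 0 h 0 min; Fri reg 3 h 54 min / OT 0 h 0 min; Sat reg 8 h 58 min / OT 0 h 0 min; Sun reg 9 h 0 min / OT 1 h 5 min.
Totals: regular 37 h 13 min, overtime 1 h 5 min.

Regular 37.22 hours, overtime 1.08 hours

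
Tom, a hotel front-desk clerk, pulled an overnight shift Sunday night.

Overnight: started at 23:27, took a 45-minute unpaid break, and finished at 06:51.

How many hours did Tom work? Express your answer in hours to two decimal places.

6.65 hours

Overnight: 23:27 → midnight = 0 h 33 min; midnight → 06:51 = 6 h 51 min; span 7 h 24 min; less 45 min break → 6 h 39 min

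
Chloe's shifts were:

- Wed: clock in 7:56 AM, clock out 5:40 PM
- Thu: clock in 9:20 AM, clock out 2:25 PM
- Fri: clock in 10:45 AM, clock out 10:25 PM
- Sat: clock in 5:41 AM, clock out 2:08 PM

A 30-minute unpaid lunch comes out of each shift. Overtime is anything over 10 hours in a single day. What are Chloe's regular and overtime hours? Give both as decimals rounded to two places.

Regular 31.77 hours, overtime 1.17 hours

Wed: 7:56 AM–5:40 PM = 9 h 44 min; less 30 min break → 9 h 14 min
Thu: 9:20 AM–2:25 PM = 5 h 5 min; less 30 min break → 4 h 35 min
Fri: 10:45 AM–10:25 PM = 11 h 40 min; less 30 min break → 11 h 10 min
Sat: 5:41 AM–2:08 PM = 8 h 27 min; less 30 min break → 7 h 57 min
Wed reg 9 h 14 min / OT 0 h 0 min; Thu reg 4 h 35 min / OT 0 h 0 min; Fri reg 10 h 0 min / OT 1 h 10 min; Sat reg 7 h 57 min / OT 0 h 0 min.
Totals: regular 31 h 46 min, overtime 1 h 10 min.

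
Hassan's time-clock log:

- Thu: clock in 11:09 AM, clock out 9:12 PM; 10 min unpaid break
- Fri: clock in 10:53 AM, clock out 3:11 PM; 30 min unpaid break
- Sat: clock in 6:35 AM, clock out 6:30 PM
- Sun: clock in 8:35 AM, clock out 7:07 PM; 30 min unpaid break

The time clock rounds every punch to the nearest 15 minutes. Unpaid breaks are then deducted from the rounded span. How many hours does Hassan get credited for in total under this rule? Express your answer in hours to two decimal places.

Thu: in 11:09 AM→11:15 AM, out 9:12 PM→9:15 PM; 10 h 0 min − 10 min = 9 h 50 min
Fri: in 10:53 AM→11:00 AM, out 3:11 PM→3:15 PM; 4 h 15 min − 30 min = 3 h 45 min
Sat: in 6:35 AM→6:30 AM, out 6:30 PM→6:30 PM; 12 h 0 min
Sun: in 8:35 AM→8:30 AM, out 7:07 PM→7:00 PM; 10 h 30 min − 30 min = 10 h 0 min
Total credited: 35 h 35 min.

35.58 hours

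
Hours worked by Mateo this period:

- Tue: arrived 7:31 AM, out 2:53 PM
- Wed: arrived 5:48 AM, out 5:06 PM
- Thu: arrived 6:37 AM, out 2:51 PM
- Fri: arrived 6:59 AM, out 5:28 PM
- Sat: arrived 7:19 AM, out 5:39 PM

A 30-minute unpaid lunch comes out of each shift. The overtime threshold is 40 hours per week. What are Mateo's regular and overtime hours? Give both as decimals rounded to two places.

Tue: 7:31 AM–2:53 PM = 7 h 22 min; less 30 min break → 6 h 52 min
Wed: 5:48 AM–5:06 PM = 11 h 18 min; less 30 min break → 10 h 48 min
Thu: 6:37 AM–2:51 PM = 8 h 14 min; less 30 min break → 7 h 44 min
Fri: 6:59 AM–5:28 PM = 10 h 29 min; less 30 min break → 9 h 59 min
Sat: 7:19 AM–5:39 PM = 10 h 20 min; less 30 min break → 9 h 50 min
Total worked: 45 h 13 min = 45.22 h.
Threshold 40 h → overtime 5 h 13 min, regular 40 h 0 min.

Regular 40.00 hours, overtime 5.22 hours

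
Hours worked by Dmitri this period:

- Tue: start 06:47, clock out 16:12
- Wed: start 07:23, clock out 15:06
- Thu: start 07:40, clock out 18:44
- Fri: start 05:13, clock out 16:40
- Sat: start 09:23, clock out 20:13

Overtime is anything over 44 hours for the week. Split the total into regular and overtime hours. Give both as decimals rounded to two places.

Tue: 06:47–16:12 = 9 h 25 min
Wed: 07:23–15:06 = 7 h 43 min
Thu: 07:40–18:44 = 11 h 4 min
Fri: 05:13–16:40 = 11 h 27 min
Sat: 09:23–20:13 = 10 h 50 min
Total worked: 50 h 29 min = 50.48 h.
Threshold 44 h → overtime 6 h 29 min, regular 44 h 0 min.

Regular 44.00 hours, overtime 6.48 hours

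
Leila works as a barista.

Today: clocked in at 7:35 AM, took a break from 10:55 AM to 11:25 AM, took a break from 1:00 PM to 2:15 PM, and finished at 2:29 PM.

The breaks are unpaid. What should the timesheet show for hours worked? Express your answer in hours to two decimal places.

Today: 7:35 AM–2:29 PM = 6 h 54 min; less 105 min break → 5 h 9 min

5.15 hours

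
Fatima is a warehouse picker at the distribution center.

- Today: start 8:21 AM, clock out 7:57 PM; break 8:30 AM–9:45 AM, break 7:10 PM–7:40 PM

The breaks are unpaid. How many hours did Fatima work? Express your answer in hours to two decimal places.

Today: 8:21 AM–7:57 PM = 11 h 36 min; less 105 min break → 9 h 51 min

9.85 hours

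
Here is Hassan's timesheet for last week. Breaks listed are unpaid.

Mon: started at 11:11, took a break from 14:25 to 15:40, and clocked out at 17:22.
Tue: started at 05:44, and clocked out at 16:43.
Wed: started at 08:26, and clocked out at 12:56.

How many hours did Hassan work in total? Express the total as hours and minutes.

20 h 25 min

Mon: 11:11–17:22 = 6 h 11 min; less 75 min break → 4 h 56 min
Tue: 05:44–16:43 = 10 h 59 min
Wed: 08:26–12:56 = 4 h 30 min
Total: 4 h 56 min + 10 h 59 min + 4 h 30 min = 20 h 25 min.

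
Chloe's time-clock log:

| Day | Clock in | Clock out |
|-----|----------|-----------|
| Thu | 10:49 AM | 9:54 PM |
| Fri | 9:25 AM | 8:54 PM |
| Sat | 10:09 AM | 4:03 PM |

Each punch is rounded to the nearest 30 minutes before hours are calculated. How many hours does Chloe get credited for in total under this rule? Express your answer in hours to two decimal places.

Thu: in 10:49 AM→11:00 AM, out 9:54 PM→10:00 PM; 11 h 0 min
Fri: in 9:25 AM→9:30 AM, out 8:54 PM→9:00 PM; 11 h 30 min
Sat: in 10:09 AM→10:00 AM, out 4:03 PM→4:00 PM; 6 h 0 min
Total credited: 28 h 30 min.

28.50 hours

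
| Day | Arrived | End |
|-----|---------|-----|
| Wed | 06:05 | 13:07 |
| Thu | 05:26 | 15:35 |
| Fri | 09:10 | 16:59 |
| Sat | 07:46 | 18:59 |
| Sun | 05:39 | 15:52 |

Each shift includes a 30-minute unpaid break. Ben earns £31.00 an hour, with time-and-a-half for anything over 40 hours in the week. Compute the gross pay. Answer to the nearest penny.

Wed: 06:05–13:07 = 7 h 2 min; less 30 min break → 6 h 32 min
Thu: 05:26–15:35 = 10 h 9 min; less 30 min break → 9 h 39 min
Fri: 09:10–16:59 = 7 h 49 min; less 30 min break → 7 h 19 min
Sat: 07:46–18:59 = 11 h 13 min; less 30 min break → 10 h 43 min
Sun: 05:39–15:52 = 10 h 13 min; less 30 min break → 9 h 43 min
Total worked: 43 h 56 min = 2636 min.
Regular 40 h 0 min = 2400 min at £31.00/h; overtime 3 h 56 min = 236 min at £46.50/h.
Pay = (2400 × £31.00 + 236 × £46.50) ÷ 60 = £1422.90.

£1422.90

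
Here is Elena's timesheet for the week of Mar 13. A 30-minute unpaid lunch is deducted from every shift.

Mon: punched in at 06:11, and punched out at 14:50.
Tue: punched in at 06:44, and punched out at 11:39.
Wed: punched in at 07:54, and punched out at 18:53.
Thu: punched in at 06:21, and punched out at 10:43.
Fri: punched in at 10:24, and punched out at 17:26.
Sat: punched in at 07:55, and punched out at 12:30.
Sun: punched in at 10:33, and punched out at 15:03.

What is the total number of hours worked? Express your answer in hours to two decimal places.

Mon: 06:11–14:50 = 8 h 39 min; less 30 min break → 8 h 9 min
Tue: 06:44–11:39 = 4 h 55 min; less 30 min break → 4 h 25 min
Wed: 07:54–18:53 = 10 h 59 min; less 30 min break → 10 h 29 min
Thu: 06:21–10:43 = 4 h 22 min; less 30 min break → 3 h 52 min
Fri: 10:24–17:26 = 7 h 2 min; less 30 min break → 6 h 32 min
Sat: 07:55–12:30 = 4 h 35 min; less 30 min break → 4 h 5 min
Sun: 10:33–15:03 = 4 h 30 min; less 30 min break → 4 h 0 min
Total: 8 h 9 min + 4 h 25 min + 10 h 29 min + 3 h 52 min + 6 h 32 min + 4 h 5 min + 4 h 0 min = 41 h 32 min.

41.53 hours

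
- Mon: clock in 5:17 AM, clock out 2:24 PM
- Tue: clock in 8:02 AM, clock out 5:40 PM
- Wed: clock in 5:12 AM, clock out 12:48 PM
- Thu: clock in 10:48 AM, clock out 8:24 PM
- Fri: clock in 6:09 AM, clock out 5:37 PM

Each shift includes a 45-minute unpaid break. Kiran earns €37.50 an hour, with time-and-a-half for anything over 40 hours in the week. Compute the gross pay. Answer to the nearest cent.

Mon: 5:17 AM–2:24 PM = 9 h 7 min; less 45 min break → 8 h 22 min
Tue: 8:02 AM–5:40 PM = 9 h 38 min; less 45 min break → 8 h 53 min
Wed: 5:12 AM–12:48 PM = 7 h 36 min; less 45 min break → 6 h 51 min
Thu: 10:48 AM–8:24 PM = 9 h 36 min; less 45 min break → 8 h 51 min
Fri: 6:09 AM–5:37 PM = 11 h 28 min; less 45 min break → 10 h 43 min
Total worked: 43 h 40 min = 2620 min.
Regular 40 h 0 min = 2400 min at €37.50/h; overtime 3 h 40 min = 220 min at €56.25/h.
Pay = (2400 × €37.50 + 220 × €56.25) ÷ 60 = €1706.25.

€1706.25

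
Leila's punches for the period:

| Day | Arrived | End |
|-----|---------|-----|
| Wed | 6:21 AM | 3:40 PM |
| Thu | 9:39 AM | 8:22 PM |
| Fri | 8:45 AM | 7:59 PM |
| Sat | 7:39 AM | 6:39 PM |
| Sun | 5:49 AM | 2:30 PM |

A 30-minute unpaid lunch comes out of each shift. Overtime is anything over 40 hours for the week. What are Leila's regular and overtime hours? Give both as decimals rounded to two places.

Regular 40.00 hours, overtime 8.45 hours

Wed: 6:21 AM–3:40 PM = 9 h 19 min; less 30 min break → 8 h 49 min
Thu: 9:39 AM–8:22 PM = 10 h 43 min; less 30 min break → 10 h 13 min
Fri: 8:45 AM–7:59 PM = 11 h 14 min; less 30 min break → 10 h 44 min
Sat: 7:39 AM–6:39 PM = 11 h 0 min; less 30 min break → 10 h 30 min
Sun: 5:49 AM–2:30 PM = 8 h 41 min; less 30 min break → 8 h 11 min
Total worked: 48 h 27 min = 48.45 h.
Threshold 40 h → overtime 8 h 27 min, regular 40 h 0 min.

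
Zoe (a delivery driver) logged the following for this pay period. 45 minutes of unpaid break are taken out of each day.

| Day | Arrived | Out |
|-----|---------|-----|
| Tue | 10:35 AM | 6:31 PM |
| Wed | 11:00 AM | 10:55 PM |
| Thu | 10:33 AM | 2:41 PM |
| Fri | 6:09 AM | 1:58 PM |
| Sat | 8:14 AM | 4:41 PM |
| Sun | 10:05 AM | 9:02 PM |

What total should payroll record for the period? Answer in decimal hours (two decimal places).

Tue: 10:35 AM–6:31 PM = 7 h 56 min; less 45 min break → 7 h 11 min
Wed: 11:00 AM–10:55 PM = 11 h 55 min; less 45 min break → 11 h 10 min
Thu: 10:33 AM–2:41 PM = 4 h 8 min; less 45 min break → 3 h 23 min
Fri: 6:09 AM–1:58 PM = 7 h 49 min; less 45 min break → 7 h 4 min
Sat: 8:14 AM–4:41 PM = 8 h 27 min; less 45 min break → 7 h 42 min
Sun: 10:05 AM–9:02 PM = 10 h 57 min; less 45 min break → 10 h 12 min
Total: 7 h 11 min + 11 h 10 min + 3 h 23 min + 7 h 4 min + 7 h 42 min + 10 h 12 min = 46 h 42 min.

46.70 hours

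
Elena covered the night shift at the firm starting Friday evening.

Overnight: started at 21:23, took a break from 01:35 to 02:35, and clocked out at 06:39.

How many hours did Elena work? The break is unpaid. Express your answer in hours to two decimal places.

8.27 hours

Overnight: 21:23 → midnight = 2 h 37 min; midnight → 06:39 = 6 h 39 min; span 9 h 16 min; less 60 min break → 8 h 16 min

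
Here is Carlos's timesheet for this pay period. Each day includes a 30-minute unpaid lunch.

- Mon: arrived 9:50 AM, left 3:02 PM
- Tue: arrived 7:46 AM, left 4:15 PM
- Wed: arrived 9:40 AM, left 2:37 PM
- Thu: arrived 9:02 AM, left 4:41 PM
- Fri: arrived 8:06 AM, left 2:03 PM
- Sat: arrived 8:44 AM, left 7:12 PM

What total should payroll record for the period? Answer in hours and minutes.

Mon: 9:50 AM–3:02 PM = 5 h 12 min; less 30 min break → 4 h 42 min
Tue: 7:46 AM–4:15 PM = 8 h 29 min; less 30 min break → 7 h 59 min
Wed: 9:40 AM–2:37 PM = 4 h 57 min; less 30 min break → 4 h 27 min
Thu: 9:02 AM–4:41 PM = 7 h 39 min; less 30 min break → 7 h 9 min
Fri: 8:06 AM–2:03 PM = 5 h 57 min; less 30 min break → 5 h 27 min
Sat: 8:44 AM–7:12 PM = 10 h 28 min; less 30 min break → 9 h 58 min
Total: 4 h 42 min + 7 h 59 min + 4 h 27 min + 7 h 9 min + 5 h 27 min + 9 h 58 min = 39 h 42 min.

39 h 42 min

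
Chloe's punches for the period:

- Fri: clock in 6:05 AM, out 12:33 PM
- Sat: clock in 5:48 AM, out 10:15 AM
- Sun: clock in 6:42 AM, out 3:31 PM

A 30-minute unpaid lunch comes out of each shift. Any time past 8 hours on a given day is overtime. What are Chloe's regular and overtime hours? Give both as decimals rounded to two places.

Fri: 6:05 AM–12:33 PM = 6 h 28 min; less 30 min break → 5 h 58 min
Sat: 5:48 AM–10:15 AM = 4 h 27 min; less 30 min break → 3 h 57 min
Sun: 6:42 AM–3:31 PM = 8 h 49 min; less 30 min break → 8 h 19 min
Fri reg 5 h 58 min / OT 0 h 0 min; Sat reg 3 h 57 min / OT 0 h 0 min; Sun reg 8 h 0 min / OT 0 h 19 min.
Totals: regular 17 h 55 min, overtime 0 h 19 min.

Regular 17.92 hours, overtime 0.32 hours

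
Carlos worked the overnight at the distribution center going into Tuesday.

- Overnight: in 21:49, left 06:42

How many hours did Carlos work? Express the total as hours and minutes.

8 h 53 min

Overnight: 21:49 → midnight = 2 h 11 min; midnight → 06:42 = 6 h 42 min; span 8 h 53 min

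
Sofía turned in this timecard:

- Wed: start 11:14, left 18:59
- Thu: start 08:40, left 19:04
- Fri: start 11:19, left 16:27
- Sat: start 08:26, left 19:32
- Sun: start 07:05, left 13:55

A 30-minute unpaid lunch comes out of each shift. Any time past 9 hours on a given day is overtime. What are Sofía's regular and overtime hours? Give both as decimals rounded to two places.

Wed: 11:14–18:59 = 7 h 45 min; less 30 min break → 7 h 15 min
Thu: 08:40–19:04 = 10 h 24 min; less 30 min break → 9 h 54 min
Fri: 11:19–16:27 = 5 h 8 min; less 30 min break → 4 h 38 min
Sat: 08:26–19:32 = 11 h 6 min; less 30 min break → 10 h 36 min
Sun: 07:05–13:55 = 6 h 50 min; less 30 min break → 6 h 20 min
Wed reg 7 h 15 min / OT 0 h 0 min; Thu reg 9 h 0 min / OT 0 h 54 min; Fri reg 4 h 38 min / OT 0 h 0 min; Sat reg 9 h 0 min / OT 1 h 36 min; Sun reg 6 h 20 min / OT 0 h 0 min.
Totals: regular 36 h 13 min, overtime 2 h 30 min.

Regular 36.22 hours, overtime 2.50 hours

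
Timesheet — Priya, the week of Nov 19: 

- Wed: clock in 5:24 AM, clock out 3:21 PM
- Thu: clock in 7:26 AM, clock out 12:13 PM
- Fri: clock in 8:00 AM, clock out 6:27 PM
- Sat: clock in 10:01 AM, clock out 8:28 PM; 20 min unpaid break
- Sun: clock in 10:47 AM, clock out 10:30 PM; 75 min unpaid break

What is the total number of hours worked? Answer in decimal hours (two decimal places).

45.77 hours

Wed: 5:24 AM–3:21 PM = 9 h 57 min
Thu: 7:26 AM–12:13 PM = 4 h 47 min
Fri: 8:00 AM–6:27 PM = 10 h 27 min
Sat: 10:01 AM–8:28 PM = 10 h 27 min; less 20 min break → 10 h 7 min
Sun: 10:47 AM–10:30 PM = 11 h 43 min; less 75 min break → 10 h 28 min
Total: 9 h 57 min + 4 h 47 min + 10 h 27 min + 10 h 7 min + 10 h 28 min = 45 h 46 min.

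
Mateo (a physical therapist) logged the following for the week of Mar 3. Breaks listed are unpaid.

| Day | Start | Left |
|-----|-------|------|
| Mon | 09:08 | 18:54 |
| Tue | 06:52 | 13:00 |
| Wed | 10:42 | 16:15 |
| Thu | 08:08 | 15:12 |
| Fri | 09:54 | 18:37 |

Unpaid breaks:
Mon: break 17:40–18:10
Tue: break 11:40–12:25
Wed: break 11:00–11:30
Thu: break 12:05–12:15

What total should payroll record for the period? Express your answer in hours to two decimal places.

35.32 hours

Mon: 09:08–18:54 = 9 h 46 min; less 30 min break → 9 h 16 min
Tue: 06:52–13:00 = 6 h 8 min; less 45 min break → 5 h 23 min
Wed: 10:42–16:15 = 5 h 33 min; less 30 min break → 5 h 3 min
Thu: 08:08–15:12 = 7 h 4 min; less 10 min break → 6 h 54 min
Fri: 09:54–18:37 = 8 h 43 min
Total: 9 h 16 min + 5 h 23 min + 5 h 3 min + 6 h 54 min + 8 h 43 min = 35 h 19 min.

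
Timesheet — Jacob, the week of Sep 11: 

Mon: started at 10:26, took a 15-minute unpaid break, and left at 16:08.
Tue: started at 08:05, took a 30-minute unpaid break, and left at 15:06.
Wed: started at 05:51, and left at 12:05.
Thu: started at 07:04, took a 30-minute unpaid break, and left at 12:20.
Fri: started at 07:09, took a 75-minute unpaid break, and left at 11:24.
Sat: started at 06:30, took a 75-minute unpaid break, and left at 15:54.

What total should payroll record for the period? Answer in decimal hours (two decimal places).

34.12 hours

Mon: 10:26–16:08 = 5 h 42 min; less 15 min break → 5 h 27 min
Tue: 08:05–15:06 = 7 h 1 min; less 30 min break → 6 h 31 min
Wed: 05:51–12:05 = 6 h 14 min
Thu: 07:04–12:20 = 5 h 16 min; less 30 min break → 4 h 46 min
Fri: 07:09–11:24 = 4 h 15 min; less 75 min break → 3 h 0 min
Sat: 06:30–15:54 = 9 h 24 min; less 75 min break → 8 h 9 min
Total: 5 h 27 min + 6 h 31 min + 6 h 14 min + 4 h 46 min + 3 h 0 min + 8 h 9 min = 34 h 7 min.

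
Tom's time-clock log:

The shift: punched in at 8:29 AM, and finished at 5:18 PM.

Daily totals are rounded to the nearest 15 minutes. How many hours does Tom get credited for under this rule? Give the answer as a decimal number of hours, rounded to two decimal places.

The shift: 8:29 AM–5:18 PM = 8 h 49 min → rounds to 8 h 45 min

8.75 hours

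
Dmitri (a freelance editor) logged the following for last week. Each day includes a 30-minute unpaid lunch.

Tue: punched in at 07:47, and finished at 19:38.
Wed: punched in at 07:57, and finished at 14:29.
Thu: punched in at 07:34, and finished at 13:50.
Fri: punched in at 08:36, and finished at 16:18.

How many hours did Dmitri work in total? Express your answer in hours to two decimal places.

Tue: 07:47–19:38 = 11 h 51 min; less 30 min break → 11 h 21 min
Wed: 07:57–14:29 = 6 h 32 min; less 30 min break → 6 h 2 min
Thu: 07:34–13:50 = 6 h 16 min; less 30 min break → 5 h 46 min
Fri: 08:36–16:18 = 7 h 42 min; less 30 min break → 7 h 12 min
Total: 11 h 21 min + 6 h 2 min + 5 h 46 min + 7 h 12 min = 30 h 21 min.

30.35 hours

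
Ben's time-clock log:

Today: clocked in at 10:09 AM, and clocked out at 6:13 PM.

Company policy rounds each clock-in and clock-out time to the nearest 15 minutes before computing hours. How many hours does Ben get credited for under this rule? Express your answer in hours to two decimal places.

8.00 hours

Today: in 10:09 AM→10:15 AM, out 6:13 PM→6:15 PM; 8 h 0 min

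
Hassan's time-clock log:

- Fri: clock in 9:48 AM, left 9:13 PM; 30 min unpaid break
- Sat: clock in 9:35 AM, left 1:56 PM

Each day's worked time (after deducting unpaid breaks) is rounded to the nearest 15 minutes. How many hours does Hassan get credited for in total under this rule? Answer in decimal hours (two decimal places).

15.25 hours

Fri: 9:48 AM–9:13 PM = 11 h 25 min − 30 min = 10 h 55 min → rounds to 11 h 0 min
Sat: 9:35 AM–1:56 PM = 4 h 21 min → rounds to 4 h 15 min
Total credited: 15 h 15 min.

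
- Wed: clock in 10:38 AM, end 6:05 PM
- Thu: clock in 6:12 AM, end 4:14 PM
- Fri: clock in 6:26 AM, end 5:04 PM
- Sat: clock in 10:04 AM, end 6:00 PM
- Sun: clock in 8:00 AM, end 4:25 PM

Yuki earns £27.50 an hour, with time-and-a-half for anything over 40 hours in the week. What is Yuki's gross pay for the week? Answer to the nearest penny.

£1284.25

Wed: 10:38 AM–6:05 PM = 7 h 27 min
Thu: 6:12 AM–4:14 PM = 10 h 2 min
Fri: 6:26 AM–5:04 PM = 10 h 38 min
Sat: 10:04 AM–6:00 PM = 7 h 56 min
Sun: 8:00 AM–4:25 PM = 8 h 25 min
Total worked: 44 h 28 min = 2668 min.
Regular 40 h 0 min = 2400 min at £27.50/h; overtime 4 h 28 min = 268 min at £41.25/h.
Pay = (2400 × £27.50 + 268 × £41.25) ÷ 60 = £1284.25.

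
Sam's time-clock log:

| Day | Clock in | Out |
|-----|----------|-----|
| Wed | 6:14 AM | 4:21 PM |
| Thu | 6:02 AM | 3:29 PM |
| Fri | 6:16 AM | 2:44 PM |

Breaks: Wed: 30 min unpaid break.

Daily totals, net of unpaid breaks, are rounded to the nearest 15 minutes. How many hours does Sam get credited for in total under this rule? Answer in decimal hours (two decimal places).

Wed: 6:14 AM–4:21 PM = 10 h 7 min − 30 min = 9 h 37 min → rounds to 9 h 30 min
Thu: 6:02 AM–3:29 PM = 9 h 27 min → rounds to 9 h 30 min
Fri: 6:16 AM–2:44 PM = 8 h 28 min → rounds to 8 h 30 min
Total credited: 27 h 30 min.

27.50 hours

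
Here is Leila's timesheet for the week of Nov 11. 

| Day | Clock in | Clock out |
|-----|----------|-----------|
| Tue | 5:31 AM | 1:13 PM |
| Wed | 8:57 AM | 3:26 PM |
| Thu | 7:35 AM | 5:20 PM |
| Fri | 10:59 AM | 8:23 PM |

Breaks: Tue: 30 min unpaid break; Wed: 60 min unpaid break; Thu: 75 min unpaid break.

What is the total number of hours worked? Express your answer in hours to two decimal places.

Tue: 5:31 AM–1:13 PM = 7 h 42 min; less 30 min break → 7 h 12 min
Wed: 8:57 AM–3:26 PM = 6 h 29 min; less 60 min break → 5 h 29 min
Thu: 7:35 AM–5:20 PM = 9 h 45 min; less 75 min break → 8 h 30 min
Fri: 10:59 AM–8:23 PM = 9 h 24 min
Total: 7 h 12 min + 5 h 29 min + 8 h 30 min + 9 h 24 min = 30 h 35 min.

30.58 hours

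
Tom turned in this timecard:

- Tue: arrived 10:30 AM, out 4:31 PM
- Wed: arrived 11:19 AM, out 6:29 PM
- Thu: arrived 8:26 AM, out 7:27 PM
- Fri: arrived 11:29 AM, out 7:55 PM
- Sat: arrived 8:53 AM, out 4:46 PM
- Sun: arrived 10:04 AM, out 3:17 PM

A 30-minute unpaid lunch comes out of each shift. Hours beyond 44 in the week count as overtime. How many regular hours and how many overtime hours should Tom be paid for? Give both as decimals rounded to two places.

Tue: 10:30 AM–4:31 PM = 6 h 1 min; less 30 min break → 5 h 31 min
Wed: 11:19 AM–6:29 PM = 7 h 10 min; less 30 min break → 6 h 40 min
Thu: 8:26 AM–7:27 PM = 11 h 1 min; less 30 min break → 10 h 31 min
Fri: 11:29 AM–7:55 PM = 8 h 26 min; less 30 min break → 7 h 56 min
Sat: 8:53 AM–4:46 PM = 7 h 53 min; less 30 min break → 7 h 23 min
Sun: 10:04 AM–3:17 PM = 5 h 13 min; less 30 min break → 4 h 43 min
Total worked: 42 h 44 min = 42.73 h.
Threshold 44 h → overtime 0 h 0 min, regular 42 h 44 min.

Regular 42.73 hours, overtime 0.00 hours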